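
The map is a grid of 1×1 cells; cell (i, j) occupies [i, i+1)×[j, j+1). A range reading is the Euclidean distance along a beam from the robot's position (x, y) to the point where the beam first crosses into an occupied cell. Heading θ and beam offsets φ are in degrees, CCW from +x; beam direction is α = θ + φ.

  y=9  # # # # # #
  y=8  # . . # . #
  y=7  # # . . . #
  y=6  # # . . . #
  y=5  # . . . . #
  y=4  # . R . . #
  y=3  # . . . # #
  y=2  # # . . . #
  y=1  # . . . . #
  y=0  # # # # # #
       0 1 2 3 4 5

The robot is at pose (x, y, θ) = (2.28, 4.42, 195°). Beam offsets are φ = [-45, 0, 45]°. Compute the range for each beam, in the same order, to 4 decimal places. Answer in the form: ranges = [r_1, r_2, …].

beam 1: φ=-45°, α=150°
  d=(-0.8660,0.5000)  start (2,4)  tX=0.3233 tY=1.1600  stride 1/|dx|=1.1547 1/|dy|=2.0000
    cross x-line → (1,4), t=0.3233
    cross y-line → (1,5), t=1.1600
    cross x-line → (0,5), t=1.4780 (wall)
  → r_1 = 1.4780
beam 2: φ=0°, α=195°
  d=(-0.9659,-0.2588)  start (2,4)  tX=0.2899 tY=1.6228  stride 1/|dx|=1.0353 1/|dy|=3.8637
    cross x-line → (1,4), t=0.2899
    cross x-line → (0,4), t=1.3252 (wall)
  → r_2 = 1.3252
beam 3: φ=45°, α=240°
  d=(-0.5000,-0.8660)  start (2,4)  tX=0.5600 tY=0.4850  stride 1/|dx|=2.0000 1/|dy|=1.1547
    cross y-line → (2,3), t=0.4850
    cross x-line → (1,3), t=0.5600
    cross y-line → (1,2), t=1.6397 (wall)
  → r_3 = 1.6397

ranges = [1.4780, 1.3252, 1.6397]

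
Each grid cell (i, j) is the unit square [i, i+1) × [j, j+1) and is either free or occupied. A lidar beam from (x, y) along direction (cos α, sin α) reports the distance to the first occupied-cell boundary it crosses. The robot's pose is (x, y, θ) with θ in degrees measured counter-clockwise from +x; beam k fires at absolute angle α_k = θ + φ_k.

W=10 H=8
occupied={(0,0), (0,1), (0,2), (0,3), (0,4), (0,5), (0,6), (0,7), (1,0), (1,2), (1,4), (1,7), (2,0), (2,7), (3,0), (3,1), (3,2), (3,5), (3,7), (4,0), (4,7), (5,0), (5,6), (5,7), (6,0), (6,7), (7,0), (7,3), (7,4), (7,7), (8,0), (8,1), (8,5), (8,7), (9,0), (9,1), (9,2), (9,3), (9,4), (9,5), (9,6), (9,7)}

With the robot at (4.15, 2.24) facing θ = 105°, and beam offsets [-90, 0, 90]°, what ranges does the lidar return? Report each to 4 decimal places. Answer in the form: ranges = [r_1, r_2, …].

beam 1: φ=-90°, α=15°
  dir = (cos 15°, sin 15°) = (0.9659, 0.2588); from cell (4,2)
  next x-line at t=0.8800, next y-line at t=2.9364; Δt_x=1.0353, Δt_y=3.8637
    x: enter (5,2) at t=0.8800
    x: enter (6,2) at t=1.9153
    y: enter (6,3) at t=2.9364
    x: enter (7,3) at t=2.9505 ← occupied
  → r_1 = 2.9505
beam 2: φ=0°, α=105°
  dir = (cos 105°, sin 105°) = (-0.2588, 0.9659); from cell (4,2)
  next x-line at t=0.5796, next y-line at t=0.7868; Δt_x=3.8637, Δt_y=1.0353
    x: enter (3,2) at t=0.5796 ← occupied
  → r_2 = 0.5796
beam 3: φ=90°, α=195°
  dir = (cos 195°, sin 195°) = (-0.9659, -0.2588); from cell (4,2)
  next x-line at t=0.1553, next y-line at t=0.9273; Δt_x=1.0353, Δt_y=3.8637
    x: enter (3,2) at t=0.1553 ← occupied
  → r_3 = 0.1553

ranges = [2.9505, 0.5796, 0.1553]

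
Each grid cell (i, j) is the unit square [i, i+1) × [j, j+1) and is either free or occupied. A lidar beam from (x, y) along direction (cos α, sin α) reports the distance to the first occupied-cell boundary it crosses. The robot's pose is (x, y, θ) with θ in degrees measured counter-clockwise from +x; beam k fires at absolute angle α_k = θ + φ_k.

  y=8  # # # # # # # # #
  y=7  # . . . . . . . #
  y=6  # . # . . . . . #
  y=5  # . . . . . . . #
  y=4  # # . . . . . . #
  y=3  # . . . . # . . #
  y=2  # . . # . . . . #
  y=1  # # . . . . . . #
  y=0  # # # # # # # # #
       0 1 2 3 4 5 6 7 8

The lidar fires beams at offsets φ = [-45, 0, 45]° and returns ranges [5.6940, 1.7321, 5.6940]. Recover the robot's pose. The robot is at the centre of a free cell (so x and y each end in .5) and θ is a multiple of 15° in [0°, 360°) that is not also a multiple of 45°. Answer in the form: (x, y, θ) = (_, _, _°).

(x, y, θ) = (7.5, 2.5, 150°)

The pose lattice has 44·16 = 704 candidates. Test each by forward raycasting.
  (7.5, 7.5, 165°): beam 1 = 0.5774 ≠ 5.6940 ✗
  (1.5, 5.5, 120°): beam 1 = 2.5882 ≠ 5.6940 ✗
  (7.5, 1.5, 330°): beam 1 = 0.5176 ≠ 5.6940 ✗
  (7.5, 5.5, 300°): beam 1 = 4.6587 ≠ 5.6940 ✗
  (3.5, 1.5, 15°): beam 1 = 1.0000 ≠ 5.6940 ✗
  …
  (7.5, 2.5, 150°): r_1=5.6940, r_2=1.7321, r_3=5.6940 — all match ✓
Unique over the lattice → pose = (7.5, 2.5, 150°).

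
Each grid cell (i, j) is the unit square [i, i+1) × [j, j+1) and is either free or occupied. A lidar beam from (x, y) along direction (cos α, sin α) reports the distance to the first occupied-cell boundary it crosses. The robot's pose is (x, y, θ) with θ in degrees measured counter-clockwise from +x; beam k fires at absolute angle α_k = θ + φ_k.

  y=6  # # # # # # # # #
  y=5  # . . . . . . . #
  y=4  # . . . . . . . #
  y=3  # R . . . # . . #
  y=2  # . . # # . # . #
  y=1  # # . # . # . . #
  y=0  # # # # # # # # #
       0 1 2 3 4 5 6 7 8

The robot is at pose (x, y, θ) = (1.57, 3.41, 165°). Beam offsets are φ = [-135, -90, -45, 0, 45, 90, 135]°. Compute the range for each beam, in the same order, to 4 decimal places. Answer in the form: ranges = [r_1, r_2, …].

beam 1: φ=-135°, α=30°
  cosα=0.8660 sinα=0.5000 | (1,3) | tMaxX 0.4965 tMaxY 1.1800 | tΔX 1.1547 tΔY 2.0000
    t=0.4965 [x] (2,3)
    t=1.1800 [y] (2,4)
    t=1.6512 [x] (3,4)
    t=2.8059 [x] (4,4)
    t=3.1800 [y] (4,5)
    t=3.9606 [x] (5,5)
    t=5.1153 [x] (6,5)
    t=5.1800 [y] (6,6) — stop
  → r_1 = 5.1800
beam 2: φ=-90°, α=75°
  cosα=0.2588 sinα=0.9659 | (1,3) | tMaxX 1.6614 tMaxY 0.6108 | tΔX 3.8637 tΔY 1.0353
    t=0.6108 [y] (1,4)
    t=1.6461 [y] (1,5)
    t=1.6614 [x] (2,5)
    t=2.6814 [y] (2,6) — stop
  → r_2 = 2.6814
beam 3: φ=-45°, α=120°
  cosα=-0.5000 sinα=0.8660 | (1,3) | tMaxX 1.1400 tMaxY 0.6813 | tΔX 2.0000 tΔY 1.1547
    t=0.6813 [y] (1,4)
    t=1.1400 [x] (0,4) — stop
  → r_3 = 1.1400
beam 4: φ=0°, α=165°
  cosα=-0.9659 sinα=0.2588 | (1,3) | tMaxX 0.5901 tMaxY 2.2796 | tΔX 1.0353 tΔY 3.8637
    t=0.5901 [x] (0,3) — stop
  → r_4 = 0.5901
beam 5: φ=45°, α=210°
  cosα=-0.8660 sinα=-0.5000 | (1,3) | tMaxX 0.6582 tMaxY 0.8200 | tΔX 1.1547 tΔY 2.0000
    t=0.6582 [x] (0,3) — stop
  → r_5 = 0.6582
beam 6: φ=90°, α=255°
  cosα=-0.2588 sinα=-0.9659 | (1,3) | tMaxX 2.2023 tMaxY 0.4245 | tΔX 3.8637 tΔY 1.0353
    t=0.4245 [y] (1,2)
    t=1.4597 [y] (1,1) — stop
  → r_6 = 1.4597
beam 7: φ=135°, α=300°
  cosα=0.5000 sinα=-0.8660 | (1,3) | tMaxX 0.8600 tMaxY 0.4734 | tΔX 2.0000 tΔY 1.1547
    t=0.4734 [y] (1,2)
    t=0.8600 [x] (2,2)
    t=1.6281 [y] (2,1)
    t=2.7828 [y] (2,0) — stop
  → r_7 = 2.7828

ranges = [5.1800, 2.6814, 1.1400, 0.5901, 0.6582, 1.4597, 2.7828]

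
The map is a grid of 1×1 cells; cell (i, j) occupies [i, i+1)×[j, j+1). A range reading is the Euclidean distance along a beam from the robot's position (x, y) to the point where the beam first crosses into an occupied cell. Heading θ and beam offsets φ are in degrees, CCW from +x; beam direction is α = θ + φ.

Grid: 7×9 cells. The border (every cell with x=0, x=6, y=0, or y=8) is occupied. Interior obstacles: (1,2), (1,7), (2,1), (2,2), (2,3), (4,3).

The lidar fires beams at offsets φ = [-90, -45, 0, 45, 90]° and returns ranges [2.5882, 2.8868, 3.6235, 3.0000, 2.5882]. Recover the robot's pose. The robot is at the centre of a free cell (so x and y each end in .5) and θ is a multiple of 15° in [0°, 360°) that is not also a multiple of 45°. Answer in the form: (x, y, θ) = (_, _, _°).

The pose lattice has 29·16 = 464 candidates. Test each by forward raycasting.
  (4.5, 5.5, 195°): beam 2 = 3.0000 ≠ 2.8868 ✗
  (5.5, 3.5, 165°): beam 1 = 1.9319 ≠ 2.5882 ✗
  (5.5, 6.5, 105°): beam 1 = 0.5176 ≠ 2.5882 ✗
  (3.5, 2.5, 210°): beam 1 = 1.0000 ≠ 2.5882 ✗
  …
  (3.5, 4.5, 75°): r_1=2.5882, r_2=2.8868, r_3=3.6235, r_4=3.0000, r_5=2.5882 — all match ✓
Only this pose fits every beam.

(x, y, θ) = (3.5, 4.5, 75°)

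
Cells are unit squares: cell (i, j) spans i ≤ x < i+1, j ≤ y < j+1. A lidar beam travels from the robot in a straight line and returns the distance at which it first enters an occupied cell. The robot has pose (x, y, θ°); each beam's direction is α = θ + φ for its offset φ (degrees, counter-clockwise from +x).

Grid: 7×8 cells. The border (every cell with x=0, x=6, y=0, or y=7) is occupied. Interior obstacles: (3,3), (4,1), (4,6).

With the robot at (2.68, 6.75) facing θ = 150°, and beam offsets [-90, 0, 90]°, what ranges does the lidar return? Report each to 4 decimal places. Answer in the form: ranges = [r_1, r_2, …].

beam 1: φ=-90°, α=60°
  direction (0.5000, 0.8660); cell (2,6); t to first gridline: x 0.6400, y 0.2887 (then +2.0000 / +1.1547)
    (2,7) via y @ 0.2887  # hit
  → r_1 = 0.2887
beam 2: φ=0°, α=150°
  direction (-0.8660, 0.5000); cell (2,6); t to first gridline: x 0.7852, y 0.5000 (then +1.1547 / +2.0000)
    (2,7) via y @ 0.5000  # hit
  → r_2 = 0.5000
beam 3: φ=90°, α=240°
  direction (-0.5000, -0.8660); cell (2,6); t to first gridline: x 1.3600, y 0.8660 (then +2.0000 / +1.1547)
    (2,5) via y @ 0.8660
    (1,5) via x @ 1.3600
    (1,4) via y @ 2.0207
    (1,3) via y @ 3.1754
    (0,3) via x @ 3.3600  # hit
  → r_3 = 3.3600

ranges = [0.2887, 0.5000, 3.3600]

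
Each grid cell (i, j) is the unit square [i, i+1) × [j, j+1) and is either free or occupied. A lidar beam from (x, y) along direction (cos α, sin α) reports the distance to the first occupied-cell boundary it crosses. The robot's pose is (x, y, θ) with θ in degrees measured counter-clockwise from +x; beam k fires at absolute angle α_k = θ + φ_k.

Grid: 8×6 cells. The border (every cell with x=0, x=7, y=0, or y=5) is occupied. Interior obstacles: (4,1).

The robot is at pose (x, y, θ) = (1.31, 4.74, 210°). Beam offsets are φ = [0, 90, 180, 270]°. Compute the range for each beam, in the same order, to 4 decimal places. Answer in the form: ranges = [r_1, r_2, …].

beam 1: φ=0°, α=210°
  d=(-0.8660,-0.5000)  start (1,4)  tX=0.3580 tY=1.4800  stride 1/|dx|=1.1547 1/|dy|=2.0000
    cross x-line → (0,4), t=0.3580 (wall)
  → r_1 = 0.3580
beam 2: φ=90°, α=300°
  d=(0.5000,-0.8660)  start (1,4)  tX=1.3800 tY=0.8545  stride 1/|dx|=2.0000 1/|dy|=1.1547
    cross y-line → (1,3), t=0.8545
    cross x-line → (2,3), t=1.3800
    cross y-line → (2,2), t=2.0092
    cross y-line → (2,1), t=3.1639
    cross x-line → (3,1), t=3.3800
    cross y-line → (3,0), t=4.3186 (wall)
  → r_2 = 4.3186
beam 3: φ=180°, α=30°
  d=(0.8660,0.5000)  start (1,4)  tX=0.7967 tY=0.5200  stride 1/|dx|=1.1547 1/|dy|=2.0000
    cross y-line → (1,5), t=0.5200 (wall)
  → r_3 = 0.5200
beam 4: φ=270°, α=120°
  d=(-0.5000,0.8660)  start (1,4)  tX=0.6200 tY=0.3002  stride 1/|dx|=2.0000 1/|dy|=1.1547
    cross y-line → (1,5), t=0.3002 (wall)
  → r_4 = 0.3002

ranges = [0.3580, 4.3186, 0.5200, 0.3002]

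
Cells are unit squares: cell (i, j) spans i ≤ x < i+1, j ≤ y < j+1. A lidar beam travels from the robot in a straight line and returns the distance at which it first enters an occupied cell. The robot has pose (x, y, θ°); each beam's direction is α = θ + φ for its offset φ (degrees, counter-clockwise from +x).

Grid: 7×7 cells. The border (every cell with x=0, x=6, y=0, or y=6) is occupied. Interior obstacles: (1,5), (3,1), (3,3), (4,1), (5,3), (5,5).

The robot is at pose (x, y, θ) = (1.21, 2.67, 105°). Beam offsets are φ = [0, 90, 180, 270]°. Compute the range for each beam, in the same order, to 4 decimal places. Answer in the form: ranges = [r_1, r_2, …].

ranges = [0.8114, 0.2174, 1.7289, 1.8531]

beam 1: φ=0°, α=105°
  d=(-0.2588,0.9659)  start (1,2)  tX=0.8114 tY=0.3416  stride 1/|dx|=3.8637 1/|dy|=1.0353
    cross y-line → (1,3), t=0.3416
    cross x-line → (0,3), t=0.8114 (wall)
  → r_1 = 0.8114
beam 2: φ=90°, α=195°
  d=(-0.9659,-0.2588)  start (1,2)  tX=0.2174 tY=2.5887  stride 1/|dx|=1.0353 1/|dy|=3.8637
    cross x-line → (0,2), t=0.2174 (wall)
  → r_2 = 0.2174
beam 3: φ=180°, α=285°
  d=(0.2588,-0.9659)  start (1,2)  tX=3.0523 tY=0.6936  stride 1/|dx|=3.8637 1/|dy|=1.0353
    cross y-line → (1,1), t=0.6936
    cross y-line → (1,0), t=1.7289 (wall)
  → r_3 = 1.7289
beam 4: φ=270°, α=15°
  d=(0.9659,0.2588)  start (1,2)  tX=0.8179 tY=1.2750  stride 1/|dx|=1.0353 1/|dy|=3.8637
    cross x-line → (2,2), t=0.8179
    cross y-line → (2,3), t=1.2750
    cross x-line → (3,3), t=1.8531 (wall)
  → r_4 = 1.8531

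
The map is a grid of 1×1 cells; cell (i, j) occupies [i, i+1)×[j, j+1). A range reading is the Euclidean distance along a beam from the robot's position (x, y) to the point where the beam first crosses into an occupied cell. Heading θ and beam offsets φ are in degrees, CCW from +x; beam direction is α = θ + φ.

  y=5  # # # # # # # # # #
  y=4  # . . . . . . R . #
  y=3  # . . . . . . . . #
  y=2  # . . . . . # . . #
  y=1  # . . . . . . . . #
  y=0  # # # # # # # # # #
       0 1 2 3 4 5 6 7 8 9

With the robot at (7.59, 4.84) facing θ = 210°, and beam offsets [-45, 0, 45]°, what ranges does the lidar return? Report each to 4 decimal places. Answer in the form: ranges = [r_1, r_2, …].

beam 1: φ=-45°, α=165°
  cosα=-0.9659 sinα=0.2588 | (7,4) | tMaxX 0.6108 tMaxY 0.6182 | tΔX 1.0353 tΔY 3.8637
    t=0.6108 [x] (6,4)
    t=0.6182 [y] (6,5) — stop
  → r_1 = 0.6182
beam 2: φ=0°, α=210°
  cosα=-0.8660 sinα=-0.5000 | (7,4) | tMaxX 0.6813 tMaxY 1.6800 | tΔX 1.1547 tΔY 2.0000
    t=0.6813 [x] (6,4)
    t=1.6800 [y] (6,3)
    t=1.8360 [x] (5,3)
    t=2.9907 [x] (4,3)
    t=3.6800 [y] (4,2)
    t=4.1454 [x] (3,2)
    t=5.3001 [x] (2,2)
    t=5.6800 [y] (2,1)
    t=6.4548 [x] (1,1)
    t=7.6095 [x] (0,1) — stop
  → r_2 = 7.6095
beam 3: φ=45°, α=255°
  cosα=-0.2588 sinα=-0.9659 | (7,4) | tMaxX 2.2796 tMaxY 0.8696 | tΔX 3.8637 tΔY 1.0353
    t=0.8696 [y] (7,3)
    t=1.9049 [y] (7,2)
    t=2.2796 [x] (6,2) — stop
  → r_3 = 2.2796

ranges = [0.6182, 7.6095, 2.2796]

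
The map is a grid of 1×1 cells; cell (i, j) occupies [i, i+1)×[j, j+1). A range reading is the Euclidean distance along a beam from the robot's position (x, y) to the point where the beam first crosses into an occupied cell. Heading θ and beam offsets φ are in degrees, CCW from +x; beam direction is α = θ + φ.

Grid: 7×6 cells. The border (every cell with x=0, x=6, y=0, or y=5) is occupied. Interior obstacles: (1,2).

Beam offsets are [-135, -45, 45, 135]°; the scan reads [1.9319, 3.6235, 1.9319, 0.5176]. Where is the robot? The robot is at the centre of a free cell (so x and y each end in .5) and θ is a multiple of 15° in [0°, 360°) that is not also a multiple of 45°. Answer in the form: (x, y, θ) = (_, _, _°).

Candidates: 19 free-cell centres × 16 headings = 304 poses. Raycast each; keep the one whose scan matches to 4 dp.
  (3.5, 2.5, 300°): beam 1 = 1.5529 ≠ 1.9319 ✗
  (1.5, 4.5, 300°): beam 1 = 0.5176 ≠ 1.9319 ✗
  (1.5, 3.5, 240°): beam 1 = 1.5529 ≠ 1.9319 ✗
  (5.5, 1.5, 150°): beam 1 = 0.5176 ≠ 1.9319 ✗
  …
  (3.5, 1.5, 120°): r_1=1.9319, r_2=3.6235, r_3=1.9319, r_4=0.5176 — all match ✓
No second candidate reproduces the full scan.

(x, y, θ) = (3.5, 1.5, 120°)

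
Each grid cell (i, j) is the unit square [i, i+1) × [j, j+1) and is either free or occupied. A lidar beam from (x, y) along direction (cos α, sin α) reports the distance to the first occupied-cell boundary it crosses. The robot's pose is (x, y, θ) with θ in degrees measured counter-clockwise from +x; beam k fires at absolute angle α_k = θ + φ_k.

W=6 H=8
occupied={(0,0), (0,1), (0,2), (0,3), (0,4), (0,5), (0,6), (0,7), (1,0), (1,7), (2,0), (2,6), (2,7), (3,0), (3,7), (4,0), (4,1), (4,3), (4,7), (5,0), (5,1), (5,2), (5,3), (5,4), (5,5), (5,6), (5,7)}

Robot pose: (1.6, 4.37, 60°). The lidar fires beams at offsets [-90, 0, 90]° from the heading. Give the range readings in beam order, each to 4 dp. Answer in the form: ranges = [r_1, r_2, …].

ranges = [3.9260, 1.8822, 0.6928]

beam 1: φ=-90°, α=330°
  d=(0.8660,-0.5000)  start (1,4)  tX=0.4619 tY=0.7400  stride 1/|dx|=1.1547 1/|dy|=2.0000
    cross x-line → (2,4), t=0.4619
    cross y-line → (2,3), t=0.7400
    cross x-line → (3,3), t=1.6166
    cross y-line → (3,2), t=2.7400
    cross x-line → (4,2), t=2.7713
    cross x-line → (5,2), t=3.9260 (wall)
  → r_1 = 3.9260
beam 2: φ=0°, α=60°
  d=(0.5000,0.8660)  start (1,4)  tX=0.8000 tY=0.7275  stride 1/|dx|=2.0000 1/|dy|=1.1547
    cross y-line → (1,5), t=0.7275
    cross x-line → (2,5), t=0.8000
    cross y-line → (2,6), t=1.8822 (wall)
  → r_2 = 1.8822
beam 3: φ=90°, α=150°
  d=(-0.8660,0.5000)  start (1,4)  tX=0.6928 tY=1.2600  stride 1/|dx|=1.1547 1/|dy|=2.0000
    cross x-line → (0,4), t=0.6928 (wall)
  → r_3 = 0.6928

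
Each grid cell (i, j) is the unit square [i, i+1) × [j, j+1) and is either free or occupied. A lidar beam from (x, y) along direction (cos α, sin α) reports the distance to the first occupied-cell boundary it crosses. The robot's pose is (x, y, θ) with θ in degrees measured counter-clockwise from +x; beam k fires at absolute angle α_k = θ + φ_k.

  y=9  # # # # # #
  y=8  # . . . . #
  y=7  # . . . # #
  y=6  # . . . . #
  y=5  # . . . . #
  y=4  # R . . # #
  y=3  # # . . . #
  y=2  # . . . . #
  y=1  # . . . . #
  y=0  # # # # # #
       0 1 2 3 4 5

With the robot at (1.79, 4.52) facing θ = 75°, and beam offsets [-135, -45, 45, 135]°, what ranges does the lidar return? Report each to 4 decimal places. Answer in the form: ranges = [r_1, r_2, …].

beam 1: φ=-135°, α=300°
  direction (0.5000, -0.8660); cell (1,4); t to first gridline: x 0.4200, y 0.6004 (then +2.0000 / +1.1547)
    (2,4) via x @ 0.4200
    (2,3) via y @ 0.6004
    (2,2) via y @ 1.7551
    (3,2) via x @ 2.4200
    (3,1) via y @ 2.9098
    (3,0) via y @ 4.0645  # hit
  → r_1 = 4.0645
beam 2: φ=-45°, α=30°
  direction (0.8660, 0.5000); cell (1,4); t to first gridline: x 0.2425, y 0.9600 (then +1.1547 / +2.0000)
    (2,4) via x @ 0.2425
    (2,5) via y @ 0.9600
    (3,5) via x @ 1.3972
    (4,5) via x @ 2.5519
    (4,6) via y @ 2.9600
    (5,6) via x @ 3.7066  # hit
  → r_2 = 3.7066
beam 3: φ=45°, α=120°
  direction (-0.5000, 0.8660); cell (1,4); t to first gridline: x 1.5800, y 0.5543 (then +2.0000 / +1.1547)
    (1,5) via y @ 0.5543
    (0,5) via x @ 1.5800  # hit
  → r_3 = 1.5800
beam 4: φ=135°, α=210°
  direction (-0.8660, -0.5000); cell (1,4); t to first gridline: x 0.9122, y 1.0400 (then +1.1547 / +2.0000)
    (0,4) via x @ 0.9122  # hit
  → r_4 = 0.9122

ranges = [4.0645, 3.7066, 1.5800, 0.9122]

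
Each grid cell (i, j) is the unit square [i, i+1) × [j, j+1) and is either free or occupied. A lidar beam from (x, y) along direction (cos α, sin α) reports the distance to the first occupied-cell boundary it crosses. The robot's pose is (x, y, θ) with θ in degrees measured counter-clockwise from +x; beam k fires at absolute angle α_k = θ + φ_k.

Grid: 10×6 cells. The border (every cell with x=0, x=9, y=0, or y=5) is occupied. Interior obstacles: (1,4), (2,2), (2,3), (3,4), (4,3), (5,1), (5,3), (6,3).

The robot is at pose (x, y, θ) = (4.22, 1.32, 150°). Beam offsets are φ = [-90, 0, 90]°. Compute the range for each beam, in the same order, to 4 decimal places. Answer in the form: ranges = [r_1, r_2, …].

ranges = [1.9399, 1.4087, 0.3695]

beam 1: φ=-90°, α=60°
  dir = (cos 60°, sin 60°) = (0.5000, 0.8660); from cell (4,1)
  next x-line at t=1.5600, next y-line at t=0.7852; Δt_x=2.0000, Δt_y=1.1547
    y: enter (4,2) at t=0.7852
    x: enter (5,2) at t=1.5600
    y: enter (5,3) at t=1.9399 ← occupied
  → r_1 = 1.9399
beam 2: φ=0°, α=150°
  dir = (cos 150°, sin 150°) = (-0.8660, 0.5000); from cell (4,1)
  next x-line at t=0.2540, next y-line at t=1.3600; Δt_x=1.1547, Δt_y=2.0000
    x: enter (3,1) at t=0.2540
    y: enter (3,2) at t=1.3600
    x: enter (2,2) at t=1.4087 ← occupied
  → r_2 = 1.4087
beam 3: φ=90°, α=240°
  dir = (cos 240°, sin 240°) = (-0.5000, -0.8660); from cell (4,1)
  next x-line at t=0.4400, next y-line at t=0.3695; Δt_x=2.0000, Δt_y=1.1547
    y: enter (4,0) at t=0.3695 ← occupied
  → r_3 = 0.3695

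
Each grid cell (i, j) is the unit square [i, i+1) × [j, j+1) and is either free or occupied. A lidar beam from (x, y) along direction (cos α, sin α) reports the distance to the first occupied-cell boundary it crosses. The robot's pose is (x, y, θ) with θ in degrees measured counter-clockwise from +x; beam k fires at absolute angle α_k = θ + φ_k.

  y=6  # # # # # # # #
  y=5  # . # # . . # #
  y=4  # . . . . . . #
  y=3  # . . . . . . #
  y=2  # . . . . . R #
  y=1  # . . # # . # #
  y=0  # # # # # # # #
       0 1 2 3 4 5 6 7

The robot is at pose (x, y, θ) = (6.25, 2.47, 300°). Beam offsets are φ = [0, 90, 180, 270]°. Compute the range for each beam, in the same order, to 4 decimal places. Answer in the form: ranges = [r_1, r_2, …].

beam 1: φ=0°, α=300°
  cosα=0.5000 sinα=-0.8660 | (6,2) | tMaxX 1.5000 tMaxY 0.5427 | tΔX 2.0000 tΔY 1.1547
    t=0.5427 [y] (6,1) — stop
  → r_1 = 0.5427
beam 2: φ=90°, α=30°
  cosα=0.8660 sinα=0.5000 | (6,2) | tMaxX 0.8660 tMaxY 1.0600 | tΔX 1.1547 tΔY 2.0000
    t=0.8660 [x] (7,2) — stop
  → r_2 = 0.8660
beam 3: φ=180°, α=120°
  cosα=-0.5000 sinα=0.8660 | (6,2) | tMaxX 0.5000 tMaxY 0.6120 | tΔX 2.0000 tΔY 1.1547
    t=0.5000 [x] (5,2)
    t=0.6120 [y] (5,3)
    t=1.7667 [y] (5,4)
    t=2.5000 [x] (4,4)
    t=2.9214 [y] (4,5)
    t=4.0761 [y] (4,6) — stop
  → r_3 = 4.0761
beam 4: φ=270°, α=210°
  cosα=-0.8660 sinα=-0.5000 | (6,2) | tMaxX 0.2887 tMaxY 0.9400 | tΔX 1.1547 tΔY 2.0000
    t=0.2887 [x] (5,2)
    t=0.9400 [y] (5,1)
    t=1.4434 [x] (4,1) — stop
  → r_4 = 1.4434

ranges = [0.5427, 0.8660, 4.0761, 1.4434]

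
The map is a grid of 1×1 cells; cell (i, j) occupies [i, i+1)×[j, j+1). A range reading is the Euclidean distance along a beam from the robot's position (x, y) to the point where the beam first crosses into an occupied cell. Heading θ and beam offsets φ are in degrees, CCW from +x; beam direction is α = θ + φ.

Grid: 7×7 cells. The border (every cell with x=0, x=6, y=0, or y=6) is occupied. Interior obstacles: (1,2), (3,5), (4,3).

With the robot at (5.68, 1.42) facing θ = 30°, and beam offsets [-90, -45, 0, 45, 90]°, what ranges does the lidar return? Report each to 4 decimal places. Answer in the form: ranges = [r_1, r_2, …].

beam 1: φ=-90°, α=300°
  dir = (cos 300°, sin 300°) = (0.5000, -0.8660); from cell (5,1)
  next x-line at t=0.6400, next y-line at t=0.4850; Δt_x=2.0000, Δt_y=1.1547
    y: enter (5,0) at t=0.4850 ← occupied
  → r_1 = 0.4850
beam 2: φ=-45°, α=345°
  dir = (cos 345°, sin 345°) = (0.9659, -0.2588); from cell (5,1)
  next x-line at t=0.3313, next y-line at t=1.6228; Δt_x=1.0353, Δt_y=3.8637
    x: enter (6,1) at t=0.3313 ← occupied
  → r_2 = 0.3313
beam 3: φ=0°, α=30°
  dir = (cos 30°, sin 30°) = (0.8660, 0.5000); from cell (5,1)
  next x-line at t=0.3695, next y-line at t=1.1600; Δt_x=1.1547, Δt_y=2.0000
    x: enter (6,1) at t=0.3695 ← occupied
  → r_3 = 0.3695
beam 4: φ=45°, α=75°
  dir = (cos 75°, sin 75°) = (0.2588, 0.9659); from cell (5,1)
  next x-line at t=1.2364, next y-line at t=0.6005; Δt_x=3.8637, Δt_y=1.0353
    y: enter (5,2) at t=0.6005
    x: enter (6,2) at t=1.2364 ← occupied
  → r_4 = 1.2364
beam 5: φ=90°, α=120°
  dir = (cos 120°, sin 120°) = (-0.5000, 0.8660); from cell (5,1)
  next x-line at t=1.3600, next y-line at t=0.6697; Δt_x=2.0000, Δt_y=1.1547
    y: enter (5,2) at t=0.6697
    x: enter (4,2) at t=1.3600
    y: enter (4,3) at t=1.8244 ← occupied
  → r_5 = 1.8244

ranges = [0.4850, 0.3313, 0.3695, 1.2364, 1.8244]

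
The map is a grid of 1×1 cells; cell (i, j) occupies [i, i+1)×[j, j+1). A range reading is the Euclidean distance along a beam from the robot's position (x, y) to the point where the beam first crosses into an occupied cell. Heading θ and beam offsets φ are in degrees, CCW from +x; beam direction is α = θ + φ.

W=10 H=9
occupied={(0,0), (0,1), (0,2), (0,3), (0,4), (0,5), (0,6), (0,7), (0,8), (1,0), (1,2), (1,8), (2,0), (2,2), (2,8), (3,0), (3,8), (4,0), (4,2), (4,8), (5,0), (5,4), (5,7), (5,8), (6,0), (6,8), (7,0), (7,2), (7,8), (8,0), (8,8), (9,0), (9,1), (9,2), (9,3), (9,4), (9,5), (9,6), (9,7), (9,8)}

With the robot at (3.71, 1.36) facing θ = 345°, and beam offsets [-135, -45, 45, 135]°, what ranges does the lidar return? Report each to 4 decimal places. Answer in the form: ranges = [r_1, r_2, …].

ranges = [0.7200, 0.4157, 1.2800, 1.4200]

beam 1: φ=-135°, α=210°
  d=(-0.8660,-0.5000)  start (3,1)  tX=0.8198 tY=0.7200  stride 1/|dx|=1.1547 1/|dy|=2.0000
    cross y-line → (3,0), t=0.7200 (wall)
  → r_1 = 0.7200
beam 2: φ=-45°, α=300°
  d=(0.5000,-0.8660)  start (3,1)  tX=0.5800 tY=0.4157  stride 1/|dx|=2.0000 1/|dy|=1.1547
    cross y-line → (3,0), t=0.4157 (wall)
  → r_2 = 0.4157
beam 3: φ=45°, α=30°
  d=(0.8660,0.5000)  start (3,1)  tX=0.3349 tY=1.2800  stride 1/|dx|=1.1547 1/|dy|=2.0000
    cross x-line → (4,1), t=0.3349
    cross y-line → (4,2), t=1.2800 (wall)
  → r_3 = 1.2800
beam 4: φ=135°, α=120°
  d=(-0.5000,0.8660)  start (3,1)  tX=1.4200 tY=0.7390  stride 1/|dx|=2.0000 1/|dy|=1.1547
    cross y-line → (3,2), t=0.7390
    cross x-line → (2,2), t=1.4200 (wall)
  → r_4 = 1.4200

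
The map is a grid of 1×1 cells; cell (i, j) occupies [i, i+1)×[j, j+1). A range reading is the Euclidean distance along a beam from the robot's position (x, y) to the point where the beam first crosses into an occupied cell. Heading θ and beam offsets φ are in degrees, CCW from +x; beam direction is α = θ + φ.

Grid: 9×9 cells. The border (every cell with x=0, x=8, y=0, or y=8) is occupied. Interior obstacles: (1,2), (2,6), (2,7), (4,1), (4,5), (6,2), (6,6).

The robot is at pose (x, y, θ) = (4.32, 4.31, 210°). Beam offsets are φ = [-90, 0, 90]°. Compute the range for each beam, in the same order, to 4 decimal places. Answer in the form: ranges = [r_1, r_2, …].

ranges = [2.6400, 2.6789, 3.8221]

beam 1: φ=-90°, α=120°
  d=(-0.5000,0.8660)  start (4,4)  tX=0.6400 tY=0.7967  stride 1/|dx|=2.0000 1/|dy|=1.1547
    cross x-line → (3,4), t=0.6400
    cross y-line → (3,5), t=0.7967
    cross y-line → (3,6), t=1.9514
    cross x-line → (2,6), t=2.6400 (wall)
  → r_1 = 2.6400
beam 2: φ=0°, α=210°
  d=(-0.8660,-0.5000)  start (4,4)  tX=0.3695 tY=0.6200  stride 1/|dx|=1.1547 1/|dy|=2.0000
    cross x-line → (3,4), t=0.3695
    cross y-line → (3,3), t=0.6200
    cross x-line → (2,3), t=1.5242
    cross y-line → (2,2), t=2.6200
    cross x-line → (1,2), t=2.6789 (wall)
  → r_2 = 2.6789
beam 3: φ=90°, α=300°
  d=(0.5000,-0.8660)  start (4,4)  tX=1.3600 tY=0.3580  stride 1/|dx|=2.0000 1/|dy|=1.1547
    cross y-line → (4,3), t=0.3580
    cross x-line → (5,3), t=1.3600
    cross y-line → (5,2), t=1.5127
    cross y-line → (5,1), t=2.6674
    cross x-line → (6,1), t=3.3600
    cross y-line → (6,0), t=3.8221 (wall)
  → r_3 = 3.8221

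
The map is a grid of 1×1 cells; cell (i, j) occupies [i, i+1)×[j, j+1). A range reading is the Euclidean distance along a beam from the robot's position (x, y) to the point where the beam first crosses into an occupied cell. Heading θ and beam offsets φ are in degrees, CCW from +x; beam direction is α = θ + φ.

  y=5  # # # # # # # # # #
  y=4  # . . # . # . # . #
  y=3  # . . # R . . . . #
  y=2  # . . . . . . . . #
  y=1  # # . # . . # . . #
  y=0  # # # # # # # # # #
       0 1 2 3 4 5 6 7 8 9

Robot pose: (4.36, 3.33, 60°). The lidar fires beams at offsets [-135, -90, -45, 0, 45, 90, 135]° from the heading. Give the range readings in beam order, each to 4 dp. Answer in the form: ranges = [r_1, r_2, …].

ranges = [2.4122, 2.6600, 2.7331, 1.2800, 1.3909, 0.4157, 0.3727]

beam 1: φ=-135°, α=285°
  dir = (cos 285°, sin 285°) = (0.2588, -0.9659); from cell (4,3)
  next x-line at t=2.4728, next y-line at t=0.3416; Δt_x=3.8637, Δt_y=1.0353
    y: enter (4,2) at t=0.3416
    y: enter (4,1) at t=1.3769
    y: enter (4,0) at t=2.4122 ← occupied
  → r_1 = 2.4122
beam 2: φ=-90°, α=330°
  dir = (cos 330°, sin 330°) = (0.8660, -0.5000); from cell (4,3)
  next x-line at t=0.7390, next y-line at t=0.6600; Δt_x=1.1547, Δt_y=2.0000
    y: enter (4,2) at t=0.6600
    x: enter (5,2) at t=0.7390
    x: enter (6,2) at t=1.8937
    y: enter (6,1) at t=2.6600 ← occupied
  → r_2 = 2.6600
beam 3: φ=-45°, α=15°
  dir = (cos 15°, sin 15°) = (0.9659, 0.2588); from cell (4,3)
  next x-line at t=0.6626, next y-line at t=2.5887; Δt_x=1.0353, Δt_y=3.8637
    x: enter (5,3) at t=0.6626
    x: enter (6,3) at t=1.6979
    y: enter (6,4) at t=2.5887
    x: enter (7,4) at t=2.7331 ← occupied
  → r_3 = 2.7331
beam 4: φ=0°, α=60°
  dir = (cos 60°, sin 60°) = (0.5000, 0.8660); from cell (4,3)
  next x-line at t=1.2800, next y-line at t=0.7736; Δt_x=2.0000, Δt_y=1.1547
    y: enter (4,4) at t=0.7736
    x: enter (5,4) at t=1.2800 ← occupied
  → r_4 = 1.2800
beam 5: φ=45°, α=105°
  dir = (cos 105°, sin 105°) = (-0.2588, 0.9659); from cell (4,3)
  next x-line at t=1.3909, next y-line at t=0.6936; Δt_x=3.8637, Δt_y=1.0353
    y: enter (4,4) at t=0.6936
    x: enter (3,4) at t=1.3909 ← occupied
  → r_5 = 1.3909
beam 6: φ=90°, α=150°
  dir = (cos 150°, sin 150°) = (-0.8660, 0.5000); from cell (4,3)
  next x-line at t=0.4157, next y-line at t=1.3400; Δt_x=1.1547, Δt_y=2.0000
    x: enter (3,3) at t=0.4157 ← occupied
  → r_6 = 0.4157
beam 7: φ=135°, α=195°
  dir = (cos 195°, sin 195°) = (-0.9659, -0.2588); from cell (4,3)
  next x-line at t=0.3727, next y-line at t=1.2750; Δt_x=1.0353, Δt_y=3.8637
    x: enter (3,3) at t=0.3727 ← occupied
  → r_7 = 0.3727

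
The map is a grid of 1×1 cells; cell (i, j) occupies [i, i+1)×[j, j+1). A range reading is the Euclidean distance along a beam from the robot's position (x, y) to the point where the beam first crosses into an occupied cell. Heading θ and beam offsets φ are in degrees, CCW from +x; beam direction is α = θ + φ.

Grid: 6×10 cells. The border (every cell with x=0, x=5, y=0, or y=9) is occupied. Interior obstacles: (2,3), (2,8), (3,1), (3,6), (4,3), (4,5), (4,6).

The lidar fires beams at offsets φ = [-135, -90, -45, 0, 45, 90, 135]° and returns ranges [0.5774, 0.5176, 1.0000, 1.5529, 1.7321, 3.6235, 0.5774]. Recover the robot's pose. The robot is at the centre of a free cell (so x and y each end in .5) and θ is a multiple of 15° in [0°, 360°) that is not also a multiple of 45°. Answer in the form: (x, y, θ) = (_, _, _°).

(x, y, θ) = (4.5, 7.5, 105°)

Enumerate (i+0.5, j+0.5, θ) over the 25 free cells and 16 admissible headings. For each, cast all 7 beams and compare to the given ranges.
  (4.5, 7.5, 165°): beam 2 = 1.5529 ≠ 0.5176 ✗
  (1.5, 4.5, 300°): beam 1 = 0.5176 ≠ 0.5774 ✗
  (3.5, 5.5, 150°): beam 1 = 0.5176 ≠ 0.5774 ✗
  (2.5, 4.5, 210°): beam 1 = 1.9319 ≠ 0.5774 ✗
  (2.5, 4.5, 105°): beam 1 = 1.7321 ≠ 0.5774 ✗
  …
  (4.5, 7.5, 105°): r_1=0.5774, r_2=0.5176, r_3=1.0000, r_4=1.5529, r_5=1.7321, r_6=3.6235, r_7=0.5774 — all match ✓
Only this pose fits every beam.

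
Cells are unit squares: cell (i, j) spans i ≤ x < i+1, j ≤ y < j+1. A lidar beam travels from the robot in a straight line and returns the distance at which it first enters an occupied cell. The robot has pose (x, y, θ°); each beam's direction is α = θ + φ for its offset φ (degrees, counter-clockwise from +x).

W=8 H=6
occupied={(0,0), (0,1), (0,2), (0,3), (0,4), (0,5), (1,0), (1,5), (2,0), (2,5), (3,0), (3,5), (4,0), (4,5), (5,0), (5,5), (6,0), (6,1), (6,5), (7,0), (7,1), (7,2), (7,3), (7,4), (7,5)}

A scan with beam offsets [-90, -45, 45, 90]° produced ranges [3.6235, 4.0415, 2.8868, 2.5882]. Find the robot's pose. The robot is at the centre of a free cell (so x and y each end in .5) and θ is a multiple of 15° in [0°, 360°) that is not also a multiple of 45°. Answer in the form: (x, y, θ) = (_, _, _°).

(x, y, θ) = (4.5, 3.5, 255°)

The pose lattice has 23·16 = 368 candidates. Test each by forward raycasting.
  (5.5, 4.5, 330°): beam 1 = 4.0415 ≠ 3.6235 ✗
  (4.5, 3.5, 165°): beam 1 = 1.5529 ≠ 3.6235 ✗
  (3.5, 4.5, 240°): beam 1 = 1.0000 ≠ 3.6235 ✗
  (6.5, 3.5, 300°): beam 1 = 5.0000 ≠ 3.6235 ✗
  …
  (4.5, 3.5, 255°): r_1=3.6235, r_2=4.0415, r_3=2.8868, r_4=2.5882 — all match ✓
Only this pose fits every beam.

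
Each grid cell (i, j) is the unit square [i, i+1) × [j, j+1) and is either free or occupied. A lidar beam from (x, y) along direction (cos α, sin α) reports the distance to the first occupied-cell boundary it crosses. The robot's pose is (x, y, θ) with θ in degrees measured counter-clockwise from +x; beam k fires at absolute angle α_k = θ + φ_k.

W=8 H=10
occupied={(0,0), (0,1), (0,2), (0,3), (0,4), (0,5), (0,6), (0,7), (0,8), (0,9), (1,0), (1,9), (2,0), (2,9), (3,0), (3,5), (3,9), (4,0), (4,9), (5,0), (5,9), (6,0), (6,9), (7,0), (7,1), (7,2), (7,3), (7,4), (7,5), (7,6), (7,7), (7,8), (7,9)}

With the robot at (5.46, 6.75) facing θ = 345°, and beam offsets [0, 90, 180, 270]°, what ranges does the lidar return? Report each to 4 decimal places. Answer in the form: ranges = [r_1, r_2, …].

beam 1: φ=0°, α=345°
  direction (0.9659, -0.2588); cell (5,6); t to first gridline: x 0.5590, y 2.8978 (then +1.0353 / +3.8637)
    (6,6) via x @ 0.5590
    (7,6) via x @ 1.5943  # hit
  → r_1 = 1.5943
beam 2: φ=90°, α=75°
  direction (0.2588, 0.9659); cell (5,6); t to first gridline: x 2.0864, y 0.2588 (then +3.8637 / +1.0353)
    (5,7) via y @ 0.2588
    (5,8) via y @ 1.2941
    (6,8) via x @ 2.0864
    (6,9) via y @ 2.3294  # hit
  → r_2 = 2.3294
beam 3: φ=180°, α=165°
  direction (-0.9659, 0.2588); cell (5,6); t to first gridline: x 0.4762, y 0.9659 (then +1.0353 / +3.8637)
    (4,6) via x @ 0.4762
    (4,7) via y @ 0.9659
    (3,7) via x @ 1.5115
    (2,7) via x @ 2.5468
    (1,7) via x @ 3.5821
    (0,7) via x @ 4.6173  # hit
  → r_3 = 4.6173
beam 4: φ=270°, α=255°
  direction (-0.2588, -0.9659); cell (5,6); t to first gridline: x 1.7773, y 0.7765 (then +3.8637 / +1.0353)
    (5,5) via y @ 0.7765
    (4,5) via x @ 1.7773
    (4,4) via y @ 1.8117
    (4,3) via y @ 2.8470
    (4,2) via y @ 3.8823
    (4,1) via y @ 4.9176
    (3,1) via x @ 5.6410
    (3,0) via y @ 5.9528  # hit
  → r_4 = 5.9528

ranges = [1.5943, 2.3294, 4.6173, 5.9528]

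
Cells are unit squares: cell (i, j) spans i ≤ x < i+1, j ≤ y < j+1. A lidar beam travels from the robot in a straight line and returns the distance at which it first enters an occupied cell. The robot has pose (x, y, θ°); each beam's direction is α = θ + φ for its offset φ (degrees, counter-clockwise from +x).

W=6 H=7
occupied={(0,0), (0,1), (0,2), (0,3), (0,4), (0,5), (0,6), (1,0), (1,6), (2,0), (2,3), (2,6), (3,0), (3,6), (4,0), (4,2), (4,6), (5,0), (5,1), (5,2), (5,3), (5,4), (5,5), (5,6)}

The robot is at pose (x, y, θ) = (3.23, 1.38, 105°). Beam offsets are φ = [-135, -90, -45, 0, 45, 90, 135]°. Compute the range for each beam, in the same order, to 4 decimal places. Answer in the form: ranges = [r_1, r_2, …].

beam 1: φ=-135°, α=330°
  dir = (cos 330°, sin 330°) = (0.8660, -0.5000); from cell (3,1)
  next x-line at t=0.8891, next y-line at t=0.7600; Δt_x=1.1547, Δt_y=2.0000
    y: enter (3,0) at t=0.7600 ← occupied
  → r_1 = 0.7600
beam 2: φ=-90°, α=15°
  dir = (cos 15°, sin 15°) = (0.9659, 0.2588); from cell (3,1)
  next x-line at t=0.7972, next y-line at t=2.3955; Δt_x=1.0353, Δt_y=3.8637
    x: enter (4,1) at t=0.7972
    x: enter (5,1) at t=1.8324 ← occupied
  → r_2 = 1.8324
beam 3: φ=-45°, α=60°
  dir = (cos 60°, sin 60°) = (0.5000, 0.8660); from cell (3,1)
  next x-line at t=1.5400, next y-line at t=0.7159; Δt_x=2.0000, Δt_y=1.1547
    y: enter (3,2) at t=0.7159
    x: enter (4,2) at t=1.5400 ← occupied
  → r_3 = 1.5400
beam 4: φ=0°, α=105°
  dir = (cos 105°, sin 105°) = (-0.2588, 0.9659); from cell (3,1)
  next x-line at t=0.8887, next y-line at t=0.6419; Δt_x=3.8637, Δt_y=1.0353
    y: enter (3,2) at t=0.6419
    x: enter (2,2) at t=0.8887
    y: enter (2,3) at t=1.6771 ← occupied
  → r_4 = 1.6771
beam 5: φ=45°, α=150°
  dir = (cos 150°, sin 150°) = (-0.8660, 0.5000); from cell (3,1)
  next x-line at t=0.2656, next y-line at t=1.2400; Δt_x=1.1547, Δt_y=2.0000
    x: enter (2,1) at t=0.2656
    y: enter (2,2) at t=1.2400
    x: enter (1,2) at t=1.4203
    x: enter (0,2) at t=2.5750 ← occupied
  → r_5 = 2.5750
beam 6: φ=90°, α=195°
  dir = (cos 195°, sin 195°) = (-0.9659, -0.2588); from cell (3,1)
  next x-line at t=0.2381, next y-line at t=1.4682; Δt_x=1.0353, Δt_y=3.8637
    x: enter (2,1) at t=0.2381
    x: enter (1,1) at t=1.2734
    y: enter (1,0) at t=1.4682 ← occupied
  → r_6 = 1.4682
beam 7: φ=135°, α=240°
  dir = (cos 240°, sin 240°) = (-0.5000, -0.8660); from cell (3,1)
  next x-line at t=0.4600, next y-line at t=0.4388; Δt_x=2.0000, Δt_y=1.1547
    y: enter (3,0) at t=0.4388 ← occupied
  → r_7 = 0.4388

ranges = [0.7600, 1.8324, 1.5400, 1.6771, 2.5750, 1.4682, 0.4388]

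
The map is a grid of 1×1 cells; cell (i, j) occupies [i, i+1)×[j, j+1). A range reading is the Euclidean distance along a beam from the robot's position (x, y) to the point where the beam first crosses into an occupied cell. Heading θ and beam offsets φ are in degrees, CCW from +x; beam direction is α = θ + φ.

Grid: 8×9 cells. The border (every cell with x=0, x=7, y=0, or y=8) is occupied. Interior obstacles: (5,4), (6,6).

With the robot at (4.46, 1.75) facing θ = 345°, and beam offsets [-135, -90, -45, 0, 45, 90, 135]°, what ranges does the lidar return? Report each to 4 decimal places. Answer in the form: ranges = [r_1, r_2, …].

ranges = [1.5000, 0.7765, 0.8660, 2.6296, 2.9329, 2.3294, 6.9200]

beam 1: φ=-135°, α=210°
  dir = (cos 210°, sin 210°) = (-0.8660, -0.5000); from cell (4,1)
  next x-line at t=0.5312, next y-line at t=1.5000; Δt_x=1.1547, Δt_y=2.0000
    x: enter (3,1) at t=0.5312
    y: enter (3,0) at t=1.5000 ← occupied
  → r_1 = 1.5000
beam 2: φ=-90°, α=255°
  dir = (cos 255°, sin 255°) = (-0.2588, -0.9659); from cell (4,1)
  next x-line at t=1.7773, next y-line at t=0.7765; Δt_x=3.8637, Δt_y=1.0353
    y: enter (4,0) at t=0.7765 ← occupied
  → r_2 = 0.7765
beam 3: φ=-45°, α=300°
  dir = (cos 300°, sin 300°) = (0.5000, -0.8660); from cell (4,1)
  next x-line at t=1.0800, next y-line at t=0.8660; Δt_x=2.0000, Δt_y=1.1547
    y: enter (4,0) at t=0.8660 ← occupied
  → r_3 = 0.8660
beam 4: φ=0°, α=345°
  dir = (cos 345°, sin 345°) = (0.9659, -0.2588); from cell (4,1)
  next x-line at t=0.5590, next y-line at t=2.8978; Δt_x=1.0353, Δt_y=3.8637
    x: enter (5,1) at t=0.5590
    x: enter (6,1) at t=1.5943
    x: enter (7,1) at t=2.6296 ← occupied
  → r_4 = 2.6296
beam 5: φ=45°, α=30°
  dir = (cos 30°, sin 30°) = (0.8660, 0.5000); from cell (4,1)
  next x-line at t=0.6235, next y-line at t=0.5000; Δt_x=1.1547, Δt_y=2.0000
    y: enter (4,2) at t=0.5000
    x: enter (5,2) at t=0.6235
    x: enter (6,2) at t=1.7782
    y: enter (6,3) at t=2.5000
    x: enter (7,3) at t=2.9329 ← occupied
  → r_5 = 2.9329
beam 6: φ=90°, α=75°
  dir = (cos 75°, sin 75°) = (0.2588, 0.9659); from cell (4,1)
  next x-line at t=2.0864, next y-line at t=0.2588; Δt_x=3.8637, Δt_y=1.0353
    y: enter (4,2) at t=0.2588
    y: enter (4,3) at t=1.2941
    x: enter (5,3) at t=2.0864
    y: enter (5,4) at t=2.3294 ← occupied
  → r_6 = 2.3294
beam 7: φ=135°, α=120°
  dir = (cos 120°, sin 120°) = (-0.5000, 0.8660); from cell (4,1)
  next x-line at t=0.9200, next y-line at t=0.2887; Δt_x=2.0000, Δt_y=1.1547
    y: enter (4,2) at t=0.2887
    x: enter (3,2) at t=0.9200
    y: enter (3,3) at t=1.4434
    y: enter (3,4) at t=2.5981
    x: enter (2,4) at t=2.9200
    y: enter (2,5) at t=3.7528
    y: enter (2,6) at t=4.9075
    x: enter (1,6) at t=4.9200
    y: enter (1,7) at t=6.0622
    x: enter (0,7) at t=6.9200 ← occupied
  → r_7 = 6.9200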